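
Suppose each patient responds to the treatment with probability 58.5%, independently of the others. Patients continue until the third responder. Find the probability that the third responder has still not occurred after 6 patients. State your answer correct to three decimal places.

Needing more than 6 patients ⇔ fewer than 3 successes in the first 6. With X ~ Binomial(6, 0.585), P(Y > 6) = P(X ≤ 2).
  k=0: C(6,0)·0.585^0·0.415^6 = 0.00511
  k=1: C(6,1)·0.585^1·0.415^5 = 0.04321
  k=2: C(6,2)·0.585^2·0.415^4 = 0.15226
P(X ≤ 2) = 0.20058

0.201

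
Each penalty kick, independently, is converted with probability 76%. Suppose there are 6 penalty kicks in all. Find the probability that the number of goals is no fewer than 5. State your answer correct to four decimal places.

0.5578

X ~ Binomial(6, 0.76); P(X ≥ 5) = Σ C(6,k) p^k (1−p)^(6−k) over k:
  k=5: C(6,5)·0.76^5·0.24^1 = 0.365116
  k=6: C(6,6)·0.76^6·0.24^0 = 0.192700
Total = 0.557816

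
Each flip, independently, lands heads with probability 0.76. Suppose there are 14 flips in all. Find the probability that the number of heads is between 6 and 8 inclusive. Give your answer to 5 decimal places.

X ~ Binomial(14, 0.76); P(6 ≤ X ≤ 8) = Σ C(14,k) p^k (1−p)^(14−k) over k:
  k=6: C(14,6)·0.76^6·0.24^8 = 0.0063698
  k=7: C(14,7)·0.76^7·0.24^7 = 0.0230527
  k=8: C(14,8)·0.76^8·0.24^6 = 0.0638751
Total = 0.0932976

0.09330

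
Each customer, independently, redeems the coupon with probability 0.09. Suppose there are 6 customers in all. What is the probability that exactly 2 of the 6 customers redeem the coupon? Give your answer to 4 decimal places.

X ~ Binomial(n=6, p=0.09).
P(X=2) = C(6,2) · p^2 · (1−p)^4
= 15 · 0.0081 · 0.68575 = 0.083319

0.0833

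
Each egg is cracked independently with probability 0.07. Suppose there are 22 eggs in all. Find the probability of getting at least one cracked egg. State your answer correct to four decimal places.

P(at least one) = 1 − P(none) = 1 − (1 − 0.07)^22
= 1 − 0.202593 = 0.797407

0.7974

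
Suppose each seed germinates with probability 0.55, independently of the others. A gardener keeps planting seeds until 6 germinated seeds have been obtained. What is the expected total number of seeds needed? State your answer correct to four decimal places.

Y = total seeds until the sixth success; negative binomial with r=6, p=0.55.
E[Y] = r / p = 6 / 0.55 = 10.909091

10.9091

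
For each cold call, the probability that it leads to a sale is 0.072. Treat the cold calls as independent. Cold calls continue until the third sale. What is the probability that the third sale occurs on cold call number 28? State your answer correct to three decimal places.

Y = trial on which the third success occurs; negative binomial, r=3, p=0.072.
P(Y=28) = C(27,2) · p^3 · (1−p)^25
= 351 · 0.00037325 · 0.15442 = 0.02023

0.020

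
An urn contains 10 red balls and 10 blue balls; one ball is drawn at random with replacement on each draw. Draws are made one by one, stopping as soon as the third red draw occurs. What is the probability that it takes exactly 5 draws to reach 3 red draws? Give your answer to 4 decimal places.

0.1875

Y = trial on which the third success occurs; negative binomial, r=3, p=0.50.
P(Y=5) = C(4,2) · p^3 · (1−p)^2
= 6 · 0.125 · 0.25 = 0.187500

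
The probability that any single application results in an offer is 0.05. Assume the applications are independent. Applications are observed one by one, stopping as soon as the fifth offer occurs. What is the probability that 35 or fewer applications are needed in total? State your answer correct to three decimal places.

Finishing within 35 applications ⇔ at least 5 successes in the first 35. With X ~ Binomial(35, 0.05), P(Y ≤ 35) = 1 − P(X ≤ 4).
  k=0: C(35,0)·0.05^0·0.95^35 = 0.16608
  k=1: C(35,1)·0.05^1·0.95^34 = 0.30594
  k=2: C(35,2)·0.05^2·0.95^33 = 0.27374
  k=3: C(35,3)·0.05^3·0.95^32 = 0.15848
  k=4: C(35,4)·0.05^4·0.95^31 = 0.06673
1 − 0.97097 = 0.02903

0.029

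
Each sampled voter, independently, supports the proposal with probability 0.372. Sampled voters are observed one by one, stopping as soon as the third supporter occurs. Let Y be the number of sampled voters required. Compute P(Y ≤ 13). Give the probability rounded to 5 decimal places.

0.91476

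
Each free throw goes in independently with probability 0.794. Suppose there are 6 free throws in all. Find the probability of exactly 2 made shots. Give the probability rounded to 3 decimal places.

X ~ Binomial(n=6, p=0.794).
P(X=2) = C(6,2) · p^2 · (1−p)^4
= 15 · 0.63044 · 0.0018008 = 0.01703

0.017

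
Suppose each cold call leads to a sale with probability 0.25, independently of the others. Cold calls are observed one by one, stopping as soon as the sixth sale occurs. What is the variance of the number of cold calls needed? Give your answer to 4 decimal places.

Y = total cold calls until the sixth success; negative binomial with r=6, p=0.25.
Var(Y) = r(1−p)/p² = 6·0.75 / 0.25² = 72.000000

72.0000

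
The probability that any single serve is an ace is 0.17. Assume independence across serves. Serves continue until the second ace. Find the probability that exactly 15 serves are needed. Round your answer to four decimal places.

Y = trial on which the second success occurs; negative binomial, r=2, p=0.17.
P(Y=15) = C(14,1) · p^2 · (1−p)^13
= 14 · 0.0289 · 0.088719 = 0.035896

0.0359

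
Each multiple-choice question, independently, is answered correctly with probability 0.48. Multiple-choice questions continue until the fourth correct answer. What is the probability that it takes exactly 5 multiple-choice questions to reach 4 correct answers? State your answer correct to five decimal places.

0.11042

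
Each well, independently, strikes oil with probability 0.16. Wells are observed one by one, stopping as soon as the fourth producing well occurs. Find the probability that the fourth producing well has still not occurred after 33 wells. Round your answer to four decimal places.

Needing more than 33 wells ⇔ fewer than 4 successes in the first 33. With X ~ Binomial(33, 0.16), P(Y > 33) = P(X ≤ 3).
  k=0: C(33,0)·0.16^0·0.84^33 = 0.003171
  k=1: C(33,1)·0.16^1·0.84^32 = 0.019933
  k=2: C(33,2)·0.16^2·0.84^31 = 0.060748
  k=3: C(33,3)·0.16^3·0.84^30 = 0.119567
P(X ≤ 3) = 0.203419

0.2034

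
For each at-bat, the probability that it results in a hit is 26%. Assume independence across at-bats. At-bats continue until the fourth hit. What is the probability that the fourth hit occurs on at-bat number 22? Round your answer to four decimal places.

Y = trial on which the fourth success occurs; negative binomial, r=4, p=0.26.
P(Y=22) = C(21,3) · p^4 · (1−p)^18
= 1330 · 0.0045698 · 0.0044276 = 0.026910

0.0269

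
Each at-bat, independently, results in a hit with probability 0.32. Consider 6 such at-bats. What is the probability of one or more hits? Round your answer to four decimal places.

P(at least one) = 1 − P(none) = 1 − (1 − 0.32)^6
= 1 − 0.098867 = 0.901133

0.9011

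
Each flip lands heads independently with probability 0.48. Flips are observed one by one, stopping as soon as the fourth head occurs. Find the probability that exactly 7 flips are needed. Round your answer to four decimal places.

Y = trial on which the fourth success occurs; negative binomial, r=4, p=0.48.
P(Y=7) = C(6,3) · p^4 · (1−p)^3
= 20 · 0.053084 · 0.14061 = 0.149281

0.1493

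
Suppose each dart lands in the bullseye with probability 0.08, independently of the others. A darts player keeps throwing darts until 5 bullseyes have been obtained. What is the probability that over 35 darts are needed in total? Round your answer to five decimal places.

Needing more than 35 darts ⇔ fewer than 5 successes in the first 35. With X ~ Binomial(35, 0.08), P(Y > 35) = P(X ≤ 4).
  k=0: C(35,0)·0.08^0·0.92^35 = 0.0540224
  k=1: C(35,1)·0.08^1·0.92^34 = 0.1644160
  k=2: C(35,2)·0.08^2·0.92^33 = 0.2430498
  k=3: C(35,3)·0.08^3·0.92^32 = 0.2324824
  k=4: C(35,4)·0.08^4·0.92^31 = 0.1617269
P(X ≤ 4) = 0.8556975

0.85570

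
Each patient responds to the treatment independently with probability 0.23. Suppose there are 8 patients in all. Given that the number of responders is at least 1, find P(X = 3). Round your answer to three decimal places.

0.210

X ~ Binomial(8, 0.23). Want P(X=3 | X≥1) = P(X=3) / P(X≥1).
P(X=3) = C(8,3)·0.23^3·0.77^5 = 0.18443
P(X≥1) = 1 − 0.12357 = 0.87643
Ratio = 0.18443 / 0.87643 = 0.21043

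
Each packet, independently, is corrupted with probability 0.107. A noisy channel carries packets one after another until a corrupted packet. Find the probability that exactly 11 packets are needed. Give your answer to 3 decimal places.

Geometric (trials to first success), p = 0.107.
P(Y = 11) = (1−p)^10 · p = 0.32249 · 0.107 = 0.03451

0.035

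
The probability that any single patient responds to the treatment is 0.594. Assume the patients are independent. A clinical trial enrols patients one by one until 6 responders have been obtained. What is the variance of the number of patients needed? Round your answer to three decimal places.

6.904

Y = total patients until the sixth success; negative binomial with r=6, p=0.594.
Var(Y) = r(1−p)/p² = 6·0.406 / 0.594² = 6.90406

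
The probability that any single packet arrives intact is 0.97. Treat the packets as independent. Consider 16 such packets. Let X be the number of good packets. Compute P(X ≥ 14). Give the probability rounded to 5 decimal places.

X ~ Binomial(16, 0.97); P(X ≥ 14) = Σ C(16,k) p^k (1−p)^(16−k) over k:
  k=14: C(16,14)·0.97^14·0.03^2 = 0.0705063
  k=15: C(16,15)·0.97^15·0.03^1 = 0.3039606
  k=16: C(16,16)·0.97^16·0.03^0 = 0.6142537
Total = 0.9887205

0.98872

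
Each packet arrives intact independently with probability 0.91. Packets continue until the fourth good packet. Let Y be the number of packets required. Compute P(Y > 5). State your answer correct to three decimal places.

0.067

Needing more than 5 packets ⇔ fewer than 4 successes in the first 5. With X ~ Binomial(5, 0.91), P(Y > 5) = P(X ≤ 3).
  k=0: C(5,0)·0.91^0·0.09^5 = 0.00001
  k=1: C(5,1)·0.91^1·0.09^4 = 0.00030
  k=2: C(5,2)·0.91^2·0.09^3 = 0.00604
  k=3: C(5,3)·0.91^3·0.09^2 = 0.06104
P(X ≤ 3) = 0.06738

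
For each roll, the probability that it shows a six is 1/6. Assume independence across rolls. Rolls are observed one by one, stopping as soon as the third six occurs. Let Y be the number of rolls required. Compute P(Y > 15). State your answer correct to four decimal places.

Needing more than 15 rolls ⇔ fewer than 3 successes in the first 15. With X ~ Binomial(15, 0.166667), P(Y > 15) = P(X ≤ 2).
  k=0: C(15,0)·0.166667^0·0.833333^15 = 0.064905
  k=1: C(15,1)·0.166667^1·0.833333^14 = 0.194716
  k=2: C(15,2)·0.166667^2·0.833333^13 = 0.272603
P(X ≤ 2) = 0.532225

0.5322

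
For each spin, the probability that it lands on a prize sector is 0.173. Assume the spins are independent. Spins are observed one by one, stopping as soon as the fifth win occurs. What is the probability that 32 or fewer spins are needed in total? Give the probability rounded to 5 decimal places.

0.67075

Finishing within 32 spins ⇔ at least 5 successes in the first 32. With X ~ Binomial(32, 0.173), P(Y ≤ 32) = 1 − P(X ≤ 4).
  k=0: C(32,0)·0.173^0·0.827^32 = 0.0022918
  k=1: C(32,1)·0.173^1·0.827^31 = 0.0153415
  k=2: C(32,2)·0.173^2·0.827^30 = 0.0497438
  k=3: C(32,3)·0.173^3·0.827^29 = 0.1040590
  k=4: C(32,4)·0.173^4·0.827^28 = 0.1578187
1 − 0.3292548 = 0.6707452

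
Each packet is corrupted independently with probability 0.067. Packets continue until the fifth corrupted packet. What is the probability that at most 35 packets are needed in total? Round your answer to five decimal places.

Finishing within 35 packets ⇔ at least 5 successes in the first 35. With X ~ Binomial(35, 0.067), P(Y ≤ 35) = 1 − P(X ≤ 4).
  k=0: C(35,0)·0.067^0·0.933^35 = 0.0882790
  k=1: C(35,1)·0.067^1·0.933^34 = 0.2218803
  k=2: C(35,2)·0.067^2·0.933^33 = 0.2708699
  k=3: C(35,3)·0.067^3·0.933^32 = 0.2139669
  k=4: C(35,4)·0.067^4·0.933^31 = 0.1229221
1 − 0.9179182 = 0.0820818

0.08208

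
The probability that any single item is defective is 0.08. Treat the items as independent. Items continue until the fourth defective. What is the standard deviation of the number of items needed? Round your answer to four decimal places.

Y = total items until the fourth success; negative binomial with r=4, p=0.08.
SD(Y) = √[r(1−p)/p²] = √(575.000000) = 23.979158

23.9792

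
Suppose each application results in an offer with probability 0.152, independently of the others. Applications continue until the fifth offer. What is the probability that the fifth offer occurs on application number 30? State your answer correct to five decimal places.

Y = trial on which the fifth success occurs; negative binomial, r=5, p=0.152.
P(Y=30) = C(29,4) · p^5 · (1−p)^25
= 23751 · 8.1137e-05 · 0.016214 = 0.0312461

0.03125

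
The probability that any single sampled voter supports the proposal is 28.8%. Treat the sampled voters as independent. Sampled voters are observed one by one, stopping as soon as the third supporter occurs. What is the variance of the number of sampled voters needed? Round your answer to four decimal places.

25.7523

Y = total sampled voters until the third success; negative binomial with r=3, p=0.288.
Var(Y) = r(1−p)/p² = 3·0.712 / 0.288² = 25.752315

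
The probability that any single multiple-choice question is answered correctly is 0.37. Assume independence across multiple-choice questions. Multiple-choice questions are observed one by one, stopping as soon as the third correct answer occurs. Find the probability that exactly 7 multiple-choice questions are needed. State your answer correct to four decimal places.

0.1197

Y = trial on which the third success occurs; negative binomial, r=3, p=0.37.
P(Y=7) = C(6,2) · p^3 · (1−p)^4
= 15 · 0.050653 · 0.15753 = 0.119690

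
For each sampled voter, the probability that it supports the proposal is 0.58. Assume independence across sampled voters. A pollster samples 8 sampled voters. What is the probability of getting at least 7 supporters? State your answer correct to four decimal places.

X ~ Binomial(8, 0.58); P(X ≥ 7) = Σ C(8,k) p^k (1−p)^(8−k) over k:
  k=7: C(8,7)·0.58^7·0.42^1 = 0.074188
  k=8: C(8,8)·0.58^8·0.42^0 = 0.012806
Total = 0.086995

0.0870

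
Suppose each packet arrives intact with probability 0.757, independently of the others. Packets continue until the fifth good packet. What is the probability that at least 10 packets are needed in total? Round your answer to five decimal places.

0.04368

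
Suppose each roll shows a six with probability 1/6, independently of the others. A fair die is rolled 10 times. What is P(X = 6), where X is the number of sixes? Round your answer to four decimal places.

0.0022

X ~ Binomial(n=10, p=0.166667).
P(X=6) = C(10,6) · p^6 · (1−p)^4
= 210 · 2.1433e-05 · 0.48225 = 0.002171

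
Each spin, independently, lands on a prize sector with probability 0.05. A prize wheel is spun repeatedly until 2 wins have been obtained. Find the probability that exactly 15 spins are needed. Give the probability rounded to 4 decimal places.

Y = trial on which the second success occurs; negative binomial, r=2, p=0.05.
P(Y=15) = C(14,1) · p^2 · (1−p)^13
= 14 · 0.0025 · 0.51334 = 0.017967

0.0180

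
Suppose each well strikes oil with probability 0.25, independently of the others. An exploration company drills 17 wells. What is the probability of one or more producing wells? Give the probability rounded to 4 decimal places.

P(at least one) = 1 − P(none) = 1 − (1 − 0.25)^17
= 1 − 0.007517 = 0.992483

0.9925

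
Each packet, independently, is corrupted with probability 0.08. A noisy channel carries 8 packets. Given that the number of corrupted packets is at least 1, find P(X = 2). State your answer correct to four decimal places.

0.2232

X ~ Binomial(8, 0.08). Want P(X=2 | X≥1) = P(X=2) / P(X≥1).
P(X=2) = C(8,2)·0.08^2·0.92^6 = 0.108659
P(X≥1) = 1 − 0.513219 = 0.486781
Ratio = 0.108659 / 0.486781 = 0.223219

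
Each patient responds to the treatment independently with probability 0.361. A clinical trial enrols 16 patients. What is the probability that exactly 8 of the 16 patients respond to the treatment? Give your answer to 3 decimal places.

0.103

X ~ Binomial(n=16, p=0.361).
P(X=8) = C(16,8) · p^8 · (1−p)^8
= 12870 · 0.00028844 · 0.027798 = 0.10319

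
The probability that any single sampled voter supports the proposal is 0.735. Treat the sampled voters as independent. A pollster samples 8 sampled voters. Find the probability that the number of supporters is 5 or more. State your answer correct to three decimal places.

X ~ Binomial(8, 0.735); P(X ≥ 5) = Σ C(8,k) p^k (1−p)^(8−k) over k:
  k=5: C(8,5)·0.735^5·0.265^3 = 0.22354
  k=6: C(8,6)·0.735^6·0.265^2 = 0.31001
  k=7: C(8,7)·0.735^7·0.265^1 = 0.24567
  k=8: C(8,8)·0.735^8·0.265^0 = 0.08517
Total = 0.86439

0.864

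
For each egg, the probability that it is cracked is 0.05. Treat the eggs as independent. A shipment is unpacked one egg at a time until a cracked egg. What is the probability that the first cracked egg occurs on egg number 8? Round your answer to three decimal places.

Geometric (trials to first success), p = 0.05.
P(Y = 8) = (1−p)^7 · p = 0.69834 · 0.05 = 0.03492

0.035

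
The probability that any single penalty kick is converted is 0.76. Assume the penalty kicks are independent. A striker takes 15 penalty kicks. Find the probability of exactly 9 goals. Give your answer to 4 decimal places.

0.0809

X ~ Binomial(n=15, p=0.76).
P(X=9) = C(15,9) · p^9 · (1−p)^6
= 5005 · 0.084591 · 0.0001911 = 0.080908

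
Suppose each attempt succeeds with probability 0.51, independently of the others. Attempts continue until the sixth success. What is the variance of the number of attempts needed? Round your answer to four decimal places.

11.3033

Y = total attempts until the sixth success; negative binomial with r=6, p=0.51.
Var(Y) = r(1−p)/p² = 6·0.49 / 0.51² = 11.303345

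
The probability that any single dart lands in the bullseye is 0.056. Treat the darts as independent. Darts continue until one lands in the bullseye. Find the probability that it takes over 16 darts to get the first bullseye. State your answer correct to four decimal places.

Y = number of darts to the first success; geometric, p = 0.056.
P(Y > 16) = P(first 16 all fail) = (1−p)^16 = 0.397697

0.3977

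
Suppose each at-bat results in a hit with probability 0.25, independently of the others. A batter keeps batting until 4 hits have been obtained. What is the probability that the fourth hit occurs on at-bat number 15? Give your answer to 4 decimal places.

0.0601

Y = trial on which the fourth success occurs; negative binomial, r=4, p=0.25.
P(Y=15) = C(14,3) · p^4 · (1−p)^11
= 364 · 0.0039062 · 0.042235 = 0.060053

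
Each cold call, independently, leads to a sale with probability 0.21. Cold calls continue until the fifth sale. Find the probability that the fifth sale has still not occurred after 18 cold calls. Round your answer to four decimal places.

0.6780

Needing more than 18 cold calls ⇔ fewer than 5 successes in the first 18. With X ~ Binomial(18, 0.21), P(Y > 18) = P(X ≤ 4).
  k=0: C(18,0)·0.21^0·0.79^18 = 0.014364
  k=1: C(18,1)·0.21^1·0.79^17 = 0.068731
  k=2: C(18,2)·0.21^2·0.79^16 = 0.155297
  k=3: C(18,3)·0.21^3·0.79^15 = 0.220168
  k=4: C(18,4)·0.21^4·0.79^14 = 0.219471
P(X ≤ 4) = 0.678032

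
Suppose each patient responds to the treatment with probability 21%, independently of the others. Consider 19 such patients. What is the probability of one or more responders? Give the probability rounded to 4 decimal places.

P(at least one) = 1 − P(none) = 1 − (1 − 0.21)^19
= 1 − 0.011348 = 0.988652

0.9887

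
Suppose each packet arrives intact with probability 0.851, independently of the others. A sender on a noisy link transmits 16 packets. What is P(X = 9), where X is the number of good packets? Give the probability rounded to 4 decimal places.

X ~ Binomial(n=16, p=0.851).
P(X=9) = C(16,9) · p^9 · (1−p)^7
= 11440 · 0.23408 · 1.6304e-06 = 0.004366

0.0044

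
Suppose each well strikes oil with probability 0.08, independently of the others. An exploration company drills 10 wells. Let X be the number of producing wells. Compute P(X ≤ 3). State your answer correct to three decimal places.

0.994

X ~ Binomial(10, 0.08); P(X ≤ 3) = Σ C(10,k) p^k (1−p)^(10−k) over k:
  k=0: C(10,0)·0.08^0·0.92^10 = 0.43439
  k=1: C(10,1)·0.08^1·0.92^9 = 0.37773
  k=2: C(10,2)·0.08^2·0.92^8 = 0.14781
  k=3: C(10,3)·0.08^3·0.92^7 = 0.03427
Total = 0.99420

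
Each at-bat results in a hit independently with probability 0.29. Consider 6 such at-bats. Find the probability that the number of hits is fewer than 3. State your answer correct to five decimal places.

X ~ Binomial(6, 0.29); P(X ≤ 2) = Σ C(6,k) p^k (1−p)^(6−k) over k:
  k=0: C(6,0)·0.29^0·0.71^6 = 0.1281003
  k=1: C(6,1)·0.29^1·0.71^5 = 0.3139359
  k=2: C(6,2)·0.29^2·0.71^4 = 0.3205684
Total = 0.7626045

0.76260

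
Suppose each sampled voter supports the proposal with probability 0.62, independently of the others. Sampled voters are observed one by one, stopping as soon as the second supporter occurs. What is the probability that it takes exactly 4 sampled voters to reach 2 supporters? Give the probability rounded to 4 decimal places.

0.1665

Y = trial on which the second success occurs; negative binomial, r=2, p=0.62.
P(Y=4) = C(3,1) · p^2 · (1−p)^2
= 3 · 0.3844 · 0.1444 = 0.166522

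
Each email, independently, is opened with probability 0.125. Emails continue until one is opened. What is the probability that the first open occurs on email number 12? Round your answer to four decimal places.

Geometric (trials to first success), p = 0.125.
P(Y = 12) = (1−p)^11 · p = 0.23019 · 0.125 = 0.028774

0.0288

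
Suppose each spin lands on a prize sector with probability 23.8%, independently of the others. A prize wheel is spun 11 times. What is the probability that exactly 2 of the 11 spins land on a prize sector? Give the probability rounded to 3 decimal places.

0.270

X ~ Binomial(n=11, p=0.238).
P(X=2) = C(11,2) · p^2 · (1−p)^9
= 55 · 0.056644 · 0.086615 = 0.26984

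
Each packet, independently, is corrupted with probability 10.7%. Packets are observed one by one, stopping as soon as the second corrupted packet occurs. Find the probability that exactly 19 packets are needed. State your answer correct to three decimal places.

Y = trial on which the second success occurs; negative binomial, r=2, p=0.107.
P(Y=19) = C(18,1) · p^2 · (1−p)^17
= 18 · 0.011449 · 0.14604 = 0.03010

0.030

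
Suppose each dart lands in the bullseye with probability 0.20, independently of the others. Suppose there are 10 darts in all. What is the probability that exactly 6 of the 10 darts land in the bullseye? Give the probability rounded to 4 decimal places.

0.0055

X ~ Binomial(n=10, p=0.20).
P(X=6) = C(10,6) · p^6 · (1−p)^4
= 210 · 6.4e-05 · 0.4096 = 0.005505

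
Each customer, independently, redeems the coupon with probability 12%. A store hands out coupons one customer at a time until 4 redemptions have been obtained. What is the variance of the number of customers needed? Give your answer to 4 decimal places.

244.4444

Y = total customers until the fourth success; negative binomial with r=4, p=0.12.
Var(Y) = r(1−p)/p² = 4·0.88 / 0.12² = 244.444444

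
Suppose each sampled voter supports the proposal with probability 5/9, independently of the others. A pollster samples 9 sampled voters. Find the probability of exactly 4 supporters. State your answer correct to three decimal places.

0.208

X ~ Binomial(n=9, p=0.555556).
P(X=4) = C(9,4) · p^4 · (1−p)^5
= 126 · 0.09526 · 0.017342 = 0.20815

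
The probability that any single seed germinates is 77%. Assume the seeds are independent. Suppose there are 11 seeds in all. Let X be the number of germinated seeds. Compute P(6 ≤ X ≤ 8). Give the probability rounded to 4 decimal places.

X ~ Binomial(11, 0.77); P(6 ≤ X ≤ 8) = Σ C(11,k) p^k (1−p)^(11−k) over k:
  k=6: C(11,6)·0.77^6·0.23^5 = 0.061976
  k=7: C(11,7)·0.77^7·0.23^4 = 0.148204
  k=8: C(11,8)·0.77^8·0.23^3 = 0.248081
Total = 0.458261

0.4583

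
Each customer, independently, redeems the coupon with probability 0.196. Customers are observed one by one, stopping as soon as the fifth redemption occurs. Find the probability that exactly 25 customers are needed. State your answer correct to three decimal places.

0.039

Y = trial on which the fifth success occurs; negative binomial, r=5, p=0.196.
P(Y=25) = C(24,4) · p^5 · (1−p)^20
= 10626 · 0.00028925 · 0.012739 = 0.03915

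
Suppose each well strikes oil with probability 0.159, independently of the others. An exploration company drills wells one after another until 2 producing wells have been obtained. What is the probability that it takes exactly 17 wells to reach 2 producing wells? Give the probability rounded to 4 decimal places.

Y = trial on which the second success occurs; negative binomial, r=2, p=0.159.
P(Y=17) = C(16,1) · p^2 · (1−p)^15
= 16 · 0.025281 · 0.074463 = 0.030120

0.0301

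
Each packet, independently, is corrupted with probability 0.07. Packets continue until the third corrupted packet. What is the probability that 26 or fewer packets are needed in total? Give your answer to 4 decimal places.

0.2728

Finishing within 26 packets ⇔ at least 3 successes in the first 26. With X ~ Binomial(26, 0.07), P(Y ≤ 26) = 1 − P(X ≤ 2).
  k=0: C(26,0)·0.07^0·0.93^26 = 0.151550
  k=1: C(26,1)·0.07^1·0.93^25 = 0.296582
  k=2: C(26,2)·0.07^2·0.93^24 = 0.279042
1 − 0.727175 = 0.272825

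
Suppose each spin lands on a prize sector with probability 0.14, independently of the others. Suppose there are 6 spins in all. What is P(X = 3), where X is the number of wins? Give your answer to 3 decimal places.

0.035

X ~ Binomial(n=6, p=0.14).
P(X=3) = C(6,3) · p^3 · (1−p)^3
= 20 · 0.002744 · 0.63606 = 0.03491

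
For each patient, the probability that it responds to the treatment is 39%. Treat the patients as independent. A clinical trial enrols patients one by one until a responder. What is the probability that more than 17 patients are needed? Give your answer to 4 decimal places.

Y = number of patients to the first success; geometric, p = 0.39.
P(Y > 17) = P(first 17 all fail) = (1−p)^17 = 0.000224

0.0002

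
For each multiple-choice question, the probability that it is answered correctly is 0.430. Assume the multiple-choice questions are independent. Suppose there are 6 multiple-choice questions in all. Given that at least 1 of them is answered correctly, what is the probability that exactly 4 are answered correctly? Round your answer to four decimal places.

X ~ Binomial(6, 0.43). Want P(X=4 | X≥1) = P(X=4) / P(X≥1).
P(X=4) = C(6,4)·0.43^4·0.57^2 = 0.166615
P(X≥1) = 1 − 0.034296 = 0.965704
Ratio = 0.166615 / 0.965704 = 0.172533

0.1725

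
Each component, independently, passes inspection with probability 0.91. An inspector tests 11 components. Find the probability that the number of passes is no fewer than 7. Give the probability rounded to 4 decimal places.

0.9983

X ~ Binomial(11, 0.91); P(X ≥ 7) = Σ C(11,k) p^k (1−p)^(11−k) over k:
  k=7: C(11,7)·0.91^7·0.09^4 = 0.011189
  k=8: C(11,8)·0.91^8·0.09^3 = 0.056564
  k=9: C(11,9)·0.91^9·0.09^2 = 0.190643
  k=10: C(11,10)·0.91^10·0.09^1 = 0.385522
  k=11: C(11,11)·0.91^11·0.09^0 = 0.354369
Total = 0.998286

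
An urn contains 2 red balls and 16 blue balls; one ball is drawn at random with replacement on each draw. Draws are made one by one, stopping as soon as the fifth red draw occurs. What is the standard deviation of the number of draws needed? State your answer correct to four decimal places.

Y = total draws until the fifth success; negative binomial with r=5, p=0.111111.
SD(Y) = √[r(1−p)/p²] = √(360.000000) = 18.973666

18.9737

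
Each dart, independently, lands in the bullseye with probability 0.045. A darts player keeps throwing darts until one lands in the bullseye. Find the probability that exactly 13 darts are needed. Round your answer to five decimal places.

Geometric (trials to first success), p = 0.045.
P(Y = 13) = (1−p)^12 · p = 0.57549 · 0.045 = 0.0258972

0.02590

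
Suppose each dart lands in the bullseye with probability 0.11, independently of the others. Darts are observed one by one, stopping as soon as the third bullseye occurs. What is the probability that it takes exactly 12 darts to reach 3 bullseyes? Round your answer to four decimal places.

0.0256

Y = trial on which the third success occurs; negative binomial, r=3, p=0.11.
P(Y=12) = C(11,2) · p^3 · (1−p)^9
= 55 · 0.001331 · 0.35036 = 0.025648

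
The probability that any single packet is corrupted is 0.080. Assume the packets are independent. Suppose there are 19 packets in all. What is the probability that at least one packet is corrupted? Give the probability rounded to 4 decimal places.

0.7949

P(at least one) = 1 − P(none) = 1 − (1 − 0.08)^19
= 1 − 0.205101 = 0.794899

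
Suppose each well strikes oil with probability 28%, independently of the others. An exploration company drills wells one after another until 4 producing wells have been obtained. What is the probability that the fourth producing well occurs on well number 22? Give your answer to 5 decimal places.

0.02210

Y = trial on which the fourth success occurs; negative binomial, r=4, p=0.28.
P(Y=22) = C(21,3) · p^4 · (1−p)^18
= 1330 · 0.0061466 · 0.0027039 = 0.0221039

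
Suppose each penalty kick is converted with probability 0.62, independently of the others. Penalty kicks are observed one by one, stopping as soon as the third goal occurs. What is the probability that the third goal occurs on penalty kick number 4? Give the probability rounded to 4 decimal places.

Y = trial on which the third success occurs; negative binomial, r=3, p=0.62.
P(Y=4) = C(3,2) · p^3 · (1−p)^1
= 3 · 0.23833 · 0.38 = 0.271694

0.2717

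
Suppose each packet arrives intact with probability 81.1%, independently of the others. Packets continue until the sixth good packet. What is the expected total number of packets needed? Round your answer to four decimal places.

7.3983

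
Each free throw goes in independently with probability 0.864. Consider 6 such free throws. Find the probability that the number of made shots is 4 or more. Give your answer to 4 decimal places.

0.9635

X ~ Binomial(6, 0.864); P(X ≥ 4) = Σ C(6,k) p^k (1−p)^(6−k) over k:
  k=4: C(6,4)·0.864^4·0.136^2 = 0.154605
  k=5: C(6,5)·0.864^5·0.136^1 = 0.392879
  k=6: C(6,6)·0.864^6·0.136^0 = 0.415990
Total = 0.963474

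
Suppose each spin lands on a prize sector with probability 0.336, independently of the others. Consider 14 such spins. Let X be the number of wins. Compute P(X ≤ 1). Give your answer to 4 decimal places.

0.0262

X ~ Binomial(14, 0.336); P(X ≤ 1) = Σ C(14,k) p^k (1−p)^(14−k) over k:
  k=0: C(14,0)·0.336^0·0.664^14 = 0.003239
  k=1: C(14,1)·0.336^1·0.664^13 = 0.022943
Total = 0.026182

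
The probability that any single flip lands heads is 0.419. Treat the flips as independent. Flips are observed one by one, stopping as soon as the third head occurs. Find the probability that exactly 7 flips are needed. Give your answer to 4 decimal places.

0.1257

Y = trial on which the third success occurs; negative binomial, r=3, p=0.419.
P(Y=7) = C(6,2) · p^3 · (1−p)^4
= 15 · 0.07356 · 0.11395 = 0.125730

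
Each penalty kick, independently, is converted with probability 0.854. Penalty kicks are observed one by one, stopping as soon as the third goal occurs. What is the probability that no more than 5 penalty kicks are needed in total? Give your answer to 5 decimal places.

0.97530

Finishing within 5 penalty kicks ⇔ at least 3 successes in the first 5. With X ~ Binomial(5, 0.854), P(Y ≤ 5) = 1 − P(X ≤ 2).
  k=0: C(5,0)·0.854^0·0.146^5 = 0.0000663
  k=1: C(5,1)·0.854^1·0.146^4 = 0.0019402
  k=2: C(5,2)·0.854^2·0.146^3 = 0.0226973
1 − 0.0247038 = 0.9752962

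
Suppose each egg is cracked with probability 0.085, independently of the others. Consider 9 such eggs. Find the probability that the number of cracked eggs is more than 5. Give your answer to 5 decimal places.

X ~ Binomial(9, 0.085); P(X ≥ 6) = Σ C(9,k) p^k (1−p)^(9−k) over k:
  k=6: C(9,6)·0.085^6·0.915^3 = 0.0000243
  k=7: C(9,7)·0.085^7·0.915^2 = 0.0000010
  k=8: C(9,8)·0.085^8·0.915^1 = 0.0000000
  k=9: C(9,9)·0.085^9·0.915^0 = 0.0000000
Total = 0.0000253

0.00003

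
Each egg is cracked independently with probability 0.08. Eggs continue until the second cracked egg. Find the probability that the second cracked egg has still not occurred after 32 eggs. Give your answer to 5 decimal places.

Needing more than 32 eggs ⇔ fewer than 2 successes in the first 32. With X ~ Binomial(32, 0.08), P(Y > 32) = P(X ≤ 1).
  k=0: C(32,0)·0.08^0·0.92^32 = 0.0693762
  k=1: C(32,1)·0.08^1·0.92^31 = 0.1930468
P(X ≤ 1) = 0.2624230

0.26242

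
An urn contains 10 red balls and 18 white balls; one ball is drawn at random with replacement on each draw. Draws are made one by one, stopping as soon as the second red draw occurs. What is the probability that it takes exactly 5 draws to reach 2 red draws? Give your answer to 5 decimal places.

Y = trial on which the second success occurs; negative binomial, r=2, p=0.357143.
P(Y=5) = C(4,1) · p^2 · (1−p)^3
= 4 · 0.12755 · 0.26567 = 0.1355462

0.13555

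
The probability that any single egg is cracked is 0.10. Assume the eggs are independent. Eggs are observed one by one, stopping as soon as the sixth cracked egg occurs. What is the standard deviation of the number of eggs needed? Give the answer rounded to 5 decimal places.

Y = total eggs until the sixth success; negative binomial with r=6, p=0.10.
SD(Y) = √[r(1−p)/p²] = √(540.0000000) = 23.2379001

23.23790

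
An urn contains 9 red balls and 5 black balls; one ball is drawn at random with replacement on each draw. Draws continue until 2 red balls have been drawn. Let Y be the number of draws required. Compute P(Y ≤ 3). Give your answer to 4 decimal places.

Finishing within 3 draws ⇔ at least 2 successes in the first 3. With X ~ Binomial(3, 0.642857), P(Y ≤ 3) = 1 − P(X ≤ 1).
  k=0: C(3,0)·0.642857^0·0.357143^3 = 0.045554
  k=1: C(3,1)·0.642857^1·0.357143^2 = 0.245991
1 − 0.291545 = 0.708455

0.7085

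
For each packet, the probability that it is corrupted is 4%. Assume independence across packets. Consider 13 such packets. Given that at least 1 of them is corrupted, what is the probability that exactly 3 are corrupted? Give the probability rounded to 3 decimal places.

X ~ Binomial(13, 0.04). Want P(X=3 | X≥1) = P(X=3) / P(X≥1).
P(X=3) = C(13,3)·0.04^3·0.96^10 = 0.01217
P(X≥1) = 1 − 0.58820 = 0.41180
Ratio = 0.01217 / 0.41180 = 0.02955

0.030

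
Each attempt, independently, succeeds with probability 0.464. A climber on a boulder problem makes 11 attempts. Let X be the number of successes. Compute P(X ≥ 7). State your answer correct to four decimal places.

0.1994

X ~ Binomial(11, 0.464); P(X ≥ 7) = Σ C(11,k) p^k (1−p)^(11−k) over k:
  k=7: C(11,7)·0.464^7·0.536^4 = 0.126124
  k=8: C(11,8)·0.464^8·0.536^3 = 0.054591
  k=9: C(11,9)·0.464^9·0.536^2 = 0.015753
  k=10: C(11,10)·0.464^10·0.536^1 = 0.002727
  k=11: C(11,11)·0.464^11·0.536^0 = 0.000215
Total = 0.199410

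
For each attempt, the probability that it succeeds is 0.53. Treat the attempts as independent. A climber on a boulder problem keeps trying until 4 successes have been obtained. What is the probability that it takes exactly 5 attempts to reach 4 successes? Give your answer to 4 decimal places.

0.1483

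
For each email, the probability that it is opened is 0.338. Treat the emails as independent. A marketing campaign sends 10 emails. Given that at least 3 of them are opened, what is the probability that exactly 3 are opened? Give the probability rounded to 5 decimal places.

X ~ Binomial(10, 0.338). Want P(X=3 | X≥3) = P(X=3) / P(X≥3).
P(X=3) = C(10,3)·0.338^3·0.662^7 = 0.2581887
P(X≥3) = 1 − 0.0161652 − 0.0825351 − 0.1896312 = 0.7116685
Ratio = 0.2581887 / 0.7116685 = 0.3627935

0.36279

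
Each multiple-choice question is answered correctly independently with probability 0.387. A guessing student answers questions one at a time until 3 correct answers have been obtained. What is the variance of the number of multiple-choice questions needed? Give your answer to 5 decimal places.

Y = total multiple-choice questions until the third success; negative binomial with r=3, p=0.387.
Var(Y) = r(1−p)/p² = 3·0.613 / 0.387² = 12.2789095

12.27891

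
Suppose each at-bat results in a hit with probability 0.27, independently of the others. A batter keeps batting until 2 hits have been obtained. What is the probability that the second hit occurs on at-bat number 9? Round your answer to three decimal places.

0.064

Y = trial on which the second success occurs; negative binomial, r=2, p=0.27.
P(Y=9) = C(8,1) · p^2 · (1−p)^7
= 8 · 0.0729 · 0.11047 = 0.06443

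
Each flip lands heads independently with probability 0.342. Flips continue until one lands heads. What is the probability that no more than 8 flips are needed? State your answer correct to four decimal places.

Y = number of flips to the first success; geometric, p = 0.342.
P(Y ≤ 8) = 1 − (1−p)^8 = 1 − 0.035140 = 0.964860

0.9649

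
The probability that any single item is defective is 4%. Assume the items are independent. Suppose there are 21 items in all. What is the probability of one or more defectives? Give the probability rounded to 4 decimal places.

P(at least one) = 1 − P(none) = 1 − (1 − 0.04)^21
= 1 − 0.424322 = 0.575678

0.5757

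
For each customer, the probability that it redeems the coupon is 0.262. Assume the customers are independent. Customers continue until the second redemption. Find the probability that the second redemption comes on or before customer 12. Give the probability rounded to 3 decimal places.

Finishing within 12 customers ⇔ at least 2 successes in the first 12. With X ~ Binomial(12, 0.262), P(Y ≤ 12) = 1 − P(X ≤ 1).
  k=0: C(12,0)·0.262^0·0.738^12 = 0.02610
  k=1: C(12,1)·0.262^1·0.738^11 = 0.11120
1 − 0.13730 = 0.86270

0.863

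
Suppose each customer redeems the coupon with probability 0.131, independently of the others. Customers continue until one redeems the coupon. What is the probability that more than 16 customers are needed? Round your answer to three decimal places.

0.106

Y = number of customers to the first success; geometric, p = 0.131.
P(Y > 16) = P(first 16 all fail) = (1−p)^16 = 0.10576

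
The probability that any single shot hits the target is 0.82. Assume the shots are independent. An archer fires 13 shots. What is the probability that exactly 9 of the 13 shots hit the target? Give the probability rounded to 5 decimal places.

0.12581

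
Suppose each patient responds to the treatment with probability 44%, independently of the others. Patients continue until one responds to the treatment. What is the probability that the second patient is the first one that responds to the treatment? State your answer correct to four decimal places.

0.2464

Geometric (trials to first success), p = 0.44.
P(Y = 2) = (1−p)^1 · p = 0.56 · 0.44 = 0.246400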